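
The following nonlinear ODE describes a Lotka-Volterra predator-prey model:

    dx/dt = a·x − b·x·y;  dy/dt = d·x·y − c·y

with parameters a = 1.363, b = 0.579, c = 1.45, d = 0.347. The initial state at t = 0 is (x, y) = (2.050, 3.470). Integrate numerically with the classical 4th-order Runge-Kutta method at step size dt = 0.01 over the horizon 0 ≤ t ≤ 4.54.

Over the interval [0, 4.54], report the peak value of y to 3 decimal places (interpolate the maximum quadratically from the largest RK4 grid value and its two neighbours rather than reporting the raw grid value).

t=0.000: state=(2.050, 3.470)
step 1 (dt=0.01): k1=(-1.325, -2.563), k2=(-1.305, -2.562), k3=(-1.305, -2.561), k4=(-1.286, -2.560); state += dt/6·(k1+2k2+2k3+k4)
t=0.010: state=(2.037, 3.444)
t=0.020: state=(2.024, 3.419)
t=0.030: state=(2.012, 3.393)
continuing one RK4 step at a time; state shown every 20 steps (Δt=0.2):
t=0.200: state=(1.855, 2.971)
t=0.400: state=(1.774, 2.520)
t=0.600: state=(1.781, 2.132)
t=0.800: state=(1.863, 1.810)
t=1.000: state=(2.015, 1.548)
t=1.200: state=(2.240, 1.342)
t=1.400: state=(2.542, 1.185)
t=1.600: state=(2.931, 1.072)
t=1.800: state=(3.416, 0.999)
t=2.000: state=(4.006, 0.967)
t=2.200: state=(4.703, 0.978)
t=2.400: state=(5.498, 1.042)
t=2.600: state=(6.356, 1.176)
t=2.800: state=(7.195, 1.409)
t=3.000: state=(7.869, 1.781)
t=3.200: state=(8.160, 2.331)
t=3.400: state=(7.858, 3.052)
t=3.600: state=(6.927, 3.827)
t=3.800: state=(5.624, 4.431)
t=4.000: state=(4.342, 4.680)
t=4.200: state=(3.329, 4.562)
t=4.400: state=(2.630, 4.190)
t=4.540: state=(2.297, 3.853)
largest grid value and its neighbours: y(4.020)=4.68355, y(4.030)=4.68387, y(4.040)=4.68327
parabola through these three points peaks at t≈4.028 with y≈4.68388

max y = 4.684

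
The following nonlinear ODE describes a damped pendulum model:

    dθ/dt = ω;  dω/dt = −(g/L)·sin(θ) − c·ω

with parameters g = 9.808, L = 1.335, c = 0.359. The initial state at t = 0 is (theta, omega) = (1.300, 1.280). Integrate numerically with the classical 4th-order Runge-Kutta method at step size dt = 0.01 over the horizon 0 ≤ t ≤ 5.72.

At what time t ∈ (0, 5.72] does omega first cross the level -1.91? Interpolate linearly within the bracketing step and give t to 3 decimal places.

t = 0.456

t=0.000: state=(1.300, 1.280)
step 1 (dt=0.01): k1=(1.280, -7.539), k2=(1.242, -7.538), k3=(1.242, -7.537), k4=(1.205, -7.535); state += dt/6·(k1+2k2+2k3+k4)
t=0.010: state=(1.312, 1.205)
t=0.020: state=(1.324, 1.129)
t=0.030: state=(1.335, 1.054)
continuing one RK4 step at a time; state shown every 20 steps (Δt=0.2):
t=0.200: state=(1.407, -0.200)
t=0.400: state=(1.228, -1.564)
t=0.450: state=(1.142, -1.873)
next step: t=0.460: state=(1.123, -1.933) — omega has crossed -1.91
linear interpolation between t=0.450 (-1.87338) and t=0.460 (-1.93306) → t≈0.456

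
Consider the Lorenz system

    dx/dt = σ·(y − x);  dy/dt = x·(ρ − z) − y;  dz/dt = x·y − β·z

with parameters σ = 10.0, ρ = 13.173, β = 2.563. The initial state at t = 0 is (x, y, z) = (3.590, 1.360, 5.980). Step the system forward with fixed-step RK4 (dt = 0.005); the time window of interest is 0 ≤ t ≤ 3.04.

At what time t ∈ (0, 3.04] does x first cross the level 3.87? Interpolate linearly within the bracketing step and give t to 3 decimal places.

t=0.000: state=(3.590, 1.360, 5.980)
step 1 (dt=0.005): k1=(-22.300, 24.463, -10.444), k2=(-21.131, 24.093, -10.237), k3=(-21.169, 24.113, -10.238), k4=(-20.036, 23.759, -10.037); state += dt/6·(k1+2k2+2k3+k4)
t=0.005: state=(3.484, 1.481, 5.929)
t=0.010: state=(3.389, 1.598, 5.880)
t=0.015: state=(3.305, 1.712, 5.832)
continuing one RK4 step at a time; state shown every 20 steps (Δt=0.1):
t=0.100: state=(2.965, 3.437, 5.285)
t=0.185: state=(3.825, 5.303, 5.376)
next step: t=0.190: state=(3.900, 5.427, 5.411) — x has crossed 3.87
linear interpolation between t=0.185 (3.82530) and t=0.190 (3.90041) → t≈0.188

t = 0.188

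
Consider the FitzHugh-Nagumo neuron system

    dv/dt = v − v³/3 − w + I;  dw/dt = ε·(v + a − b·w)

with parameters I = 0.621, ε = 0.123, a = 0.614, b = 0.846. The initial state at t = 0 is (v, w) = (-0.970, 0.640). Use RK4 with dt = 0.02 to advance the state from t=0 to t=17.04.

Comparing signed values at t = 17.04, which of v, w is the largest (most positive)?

t=0.000: state=(-0.970, 0.640)
step 1 (dt=0.02): k1=(-0.685, -0.110), k2=(-0.684, -0.111), k3=(-0.684, -0.111), k4=(-0.683, -0.112); state += dt/6·(k1+2k2+2k3+k4)
t=0.020: state=(-0.984, 0.638)
t=0.040: state=(-0.997, 0.636)
t=0.060: state=(-1.011, 0.633)
continuing one RK4 step at a time; state shown every 50 steps (Δt=1):
t=1.000: state=(-1.485, 0.500)
t=2.000: state=(-1.581, 0.341)
t=3.000: state=(-1.524, 0.197)
t=4.000: state=(-1.435, 0.076)
t=5.000: state=(-1.337, -0.022)
t=6.000: state=(-1.231, -0.098)
t=7.000: state=(-1.116, -0.153)
t=8.000: state=(-0.984, -0.189)
t=9.000: state=(-0.821, -0.205)
t=10.000: state=(-0.586, -0.196)
t=11.000: state=(-0.160, -0.151)
t=12.000: state=(0.790, -0.033)
t=13.000: state=(1.751, 0.201)
t=14.000: state=(1.832, 0.466)
t=15.000: state=(1.743, 0.701)
t=16.000: state=(1.638, 0.901)
t=17.000: state=(1.529, 1.068)
t=17.040: state=(1.525, 1.075)
compare at T: v=1.525, w=1.075

largest component: v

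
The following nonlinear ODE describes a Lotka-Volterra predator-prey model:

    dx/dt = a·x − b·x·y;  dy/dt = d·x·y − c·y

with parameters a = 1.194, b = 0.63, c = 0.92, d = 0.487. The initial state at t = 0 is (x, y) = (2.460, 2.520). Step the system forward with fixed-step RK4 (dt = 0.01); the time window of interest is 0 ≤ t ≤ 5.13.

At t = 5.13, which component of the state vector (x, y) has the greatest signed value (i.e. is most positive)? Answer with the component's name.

t=0.000: state=(2.460, 2.520)
step 1 (dt=0.01): k1=(-0.968, 0.701), k2=(-0.972, 0.696), k3=(-0.972, 0.696), k4=(-0.975, 0.691); state += dt/6·(k1+2k2+2k3+k4)
t=0.010: state=(2.450, 2.527)
t=0.020: state=(2.440, 2.534)
t=0.030: state=(2.431, 2.541)
continuing one RK4 step at a time; state shown every 20 steps (Δt=0.2):
t=0.200: state=(2.256, 2.638)
t=0.400: state=(2.044, 2.706)
t=0.600: state=(1.843, 2.720)
t=0.800: state=(1.664, 2.684)
t=1.000: state=(1.514, 2.606)
t=1.200: state=(1.393, 2.497)
t=1.400: state=(1.302, 2.368)
t=1.600: state=(1.237, 2.229)
t=1.800: state=(1.197, 2.087)
t=2.000: state=(1.179, 1.949)
t=2.200: state=(1.180, 1.819)
t=2.400: state=(1.201, 1.699)
t=2.600: state=(1.240, 1.591)
t=2.800: state=(1.296, 1.498)
t=3.000: state=(1.369, 1.419)
t=3.200: state=(1.460, 1.354)
t=3.400: state=(1.568, 1.306)
t=3.600: state=(1.693, 1.273)
t=3.800: state=(1.833, 1.257)
t=4.000: state=(1.987, 1.260)
t=4.200: state=(2.150, 1.282)
t=4.400: state=(2.317, 1.326)
t=4.600: state=(2.479, 1.393)
t=4.800: state=(2.627, 1.486)
t=5.000: state=(2.745, 1.607)
t=5.130: state=(2.801, 1.699)
compare at T: x=2.801, y=1.699

largest component: x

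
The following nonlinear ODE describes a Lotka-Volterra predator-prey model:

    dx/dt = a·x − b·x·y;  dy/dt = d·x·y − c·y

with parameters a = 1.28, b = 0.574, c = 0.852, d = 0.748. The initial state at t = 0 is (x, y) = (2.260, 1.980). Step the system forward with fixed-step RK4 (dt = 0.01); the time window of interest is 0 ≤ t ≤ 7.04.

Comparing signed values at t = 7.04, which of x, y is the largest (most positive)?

t=0.000: state=(2.260, 1.980)
step 1 (dt=0.01): k1=(0.324, 1.660), k2=(0.314, 1.670), k3=(0.314, 1.670), k4=(0.303, 1.679); state += dt/6·(k1+2k2+2k3+k4)
t=0.010: state=(2.263, 1.997)
t=0.020: state=(2.266, 2.014)
t=0.030: state=(2.269, 2.031)
continuing one RK4 step at a time; state shown every 25 steps (Δt=0.25):
t=0.250: state=(2.268, 2.449)
t=0.500: state=(2.115, 2.989)
t=0.750: state=(1.826, 3.498)
t=1.000: state=(1.481, 3.852)
t=1.250: state=(1.159, 3.981)
t=1.500: state=(0.905, 3.898)
t=1.750: state=(0.723, 3.664)
t=2.000: state=(0.602, 3.349)
t=2.250: state=(0.525, 3.006)
t=2.500: state=(0.482, 2.668)
t=2.750: state=(0.463, 2.354)
t=3.000: state=(0.464, 2.074)
t=3.250: state=(0.483, 1.831)
t=3.500: state=(0.519, 1.625)
t=3.750: state=(0.574, 1.454)
t=4.000: state=(0.648, 1.317)
t=4.250: state=(0.745, 1.212)
t=4.500: state=(0.867, 1.138)
t=4.750: state=(1.017, 1.096)
t=5.000: state=(1.198, 1.089)
t=5.250: state=(1.408, 1.123)
t=5.500: state=(1.642, 1.207)
t=5.750: state=(1.883, 1.356)
t=6.000: state=(2.102, 1.592)
t=6.250: state=(2.250, 1.935)
t=6.500: state=(2.275, 2.393)
t=6.750: state=(2.139, 2.929)
t=7.000: state=(1.863, 3.447)
t=7.040: state=(1.810, 3.520)
compare at T: x=1.810, y=3.520

largest component: y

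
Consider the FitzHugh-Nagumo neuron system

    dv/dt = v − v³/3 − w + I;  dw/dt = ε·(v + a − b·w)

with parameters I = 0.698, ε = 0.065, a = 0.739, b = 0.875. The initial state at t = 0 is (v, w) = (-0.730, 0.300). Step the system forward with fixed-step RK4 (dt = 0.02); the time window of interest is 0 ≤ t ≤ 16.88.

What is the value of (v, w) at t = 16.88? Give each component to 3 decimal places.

(v, w) = (1.858, 0.205)

t=0.000: state=(-0.730, 0.300)
step 1 (dt=0.02): k1=(-0.202, -0.016), k2=(-0.203, -0.017), k3=(-0.203, -0.017), k4=(-0.204, -0.017); state += dt/6·(k1+2k2+2k3+k4)
t=0.020: state=(-0.734, 0.300)
t=0.040: state=(-0.738, 0.299)
t=0.060: state=(-0.742, 0.299)
continuing one RK4 step at a time; state shown every 50 steps (Δt=1):
t=1.000: state=(-0.961, 0.277)
t=2.000: state=(-1.179, 0.240)
t=3.000: state=(-1.298, 0.195)
t=4.000: state=(-1.326, 0.147)
t=5.000: state=(-1.307, 0.103)
t=6.000: state=(-1.267, 0.062)
t=7.000: state=(-1.216, 0.027)
t=8.000: state=(-1.159, -0.003)
t=9.000: state=(-1.095, -0.027)
t=10.000: state=(-1.022, -0.046)
t=11.000: state=(-0.937, -0.059)
t=12.000: state=(-0.831, -0.065)
t=13.000: state=(-0.681, -0.062)
t=14.000: state=(-0.431, -0.048)
t=15.000: state=(0.104, -0.011)
t=16.000: state=(1.251, 0.076)
t=16.880: state=(1.858, 0.205)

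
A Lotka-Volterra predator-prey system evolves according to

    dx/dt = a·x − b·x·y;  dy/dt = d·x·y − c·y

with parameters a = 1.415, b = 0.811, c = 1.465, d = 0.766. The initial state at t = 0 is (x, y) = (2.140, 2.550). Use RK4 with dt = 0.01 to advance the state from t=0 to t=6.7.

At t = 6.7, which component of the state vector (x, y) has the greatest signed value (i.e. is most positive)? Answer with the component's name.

t=0.000: state=(2.140, 2.550)
step 1 (dt=0.01): k1=(-1.398, 0.444), k2=(-1.397, 0.431), k3=(-1.397, 0.431), k4=(-1.396, 0.418); state += dt/6·(k1+2k2+2k3+k4)
t=0.010: state=(2.126, 2.554)
t=0.020: state=(2.112, 2.558)
t=0.030: state=(2.098, 2.562)
continuing one RK4 step at a time; state shown every 25 steps (Δt=0.25):
t=0.250: state=(1.807, 2.578)
t=0.500: state=(1.542, 2.460)
t=0.750: state=(1.361, 2.249)
t=1.000: state=(1.260, 2.002)
t=1.250: state=(1.226, 1.759)
t=1.500: state=(1.250, 1.544)
t=1.750: state=(1.326, 1.369)
t=2.000: state=(1.451, 1.238)
t=2.250: state=(1.624, 1.151)
t=2.500: state=(1.840, 1.111)
t=2.750: state=(2.092, 1.122)
t=3.000: state=(2.360, 1.192)
t=3.250: state=(2.606, 1.330)
t=3.500: state=(2.777, 1.547)
t=3.750: state=(2.810, 1.836)
t=4.000: state=(2.670, 2.157)
t=4.250: state=(2.385, 2.431)
t=4.500: state=(2.040, 2.575)
t=4.750: state=(1.722, 2.557)
t=5.000: state=(1.481, 2.406)
t=5.250: state=(1.324, 2.179)
t=5.500: state=(1.243, 1.930)
t=5.750: state=(1.227, 1.693)
t=6.000: state=(1.267, 1.489)
t=6.250: state=(1.357, 1.327)
t=6.500: state=(1.496, 1.208)
t=6.700: state=(1.641, 1.145)
compare at T: x=1.641, y=1.145

largest component: x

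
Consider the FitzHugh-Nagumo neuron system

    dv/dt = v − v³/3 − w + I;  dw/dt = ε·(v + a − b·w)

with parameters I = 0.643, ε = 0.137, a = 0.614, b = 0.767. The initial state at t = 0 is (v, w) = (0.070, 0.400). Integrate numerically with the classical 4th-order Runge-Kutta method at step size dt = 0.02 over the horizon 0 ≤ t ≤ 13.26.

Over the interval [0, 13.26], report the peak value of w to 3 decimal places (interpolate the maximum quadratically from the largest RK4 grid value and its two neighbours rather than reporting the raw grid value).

t=0.000: state=(0.070, 0.400)
step 1 (dt=0.02): k1=(0.313, 0.052), k2=(0.315, 0.052), k3=(0.316, 0.052), k4=(0.318, 0.052); state += dt/6·(k1+2k2+2k3+k4)
t=0.020: state=(0.076, 0.401)
t=0.040: state=(0.083, 0.402)
t=0.060: state=(0.089, 0.403)
continuing one RK4 step at a time; state shown every 25 steps (Δt=0.5):
t=0.500: state=(0.263, 0.431)
t=1.000: state=(0.545, 0.477)
t=1.500: state=(0.907, 0.541)
t=2.000: state=(1.260, 0.628)
t=2.500: state=(1.489, 0.729)
t=3.000: state=(1.578, 0.836)
t=3.500: state=(1.584, 0.940)
t=4.000: state=(1.551, 1.037)
t=4.500: state=(1.501, 1.127)
t=5.000: state=(1.442, 1.209)
t=5.500: state=(1.378, 1.282)
t=6.000: state=(1.309, 1.347)
t=6.500: state=(1.235, 1.404)
t=7.000: state=(1.155, 1.453)
t=7.500: state=(1.066, 1.493)
t=8.000: state=(0.965, 1.526)
t=8.500: state=(0.846, 1.549)
t=9.000: state=(0.699, 1.563)
t=9.500: state=(0.503, 1.564)
t=10.000: state=(0.221, 1.550)
t=10.500: state=(-0.214, 1.512)
t=11.000: state=(-0.861, 1.441)
t=11.500: state=(-1.521, 1.327)
t=12.000: state=(-1.841, 1.186)
t=12.500: state=(-1.903, 1.041)
t=13.000: state=(-1.880, 0.902)
t=13.260: state=(-1.858, 0.833)
largest grid value and its neighbours: w(9.280)=1.56501, w(9.300)=1.56502, w(9.320)=1.56502
parabola through these three points peaks at t≈9.306 with w≈1.56503

max w = 1.565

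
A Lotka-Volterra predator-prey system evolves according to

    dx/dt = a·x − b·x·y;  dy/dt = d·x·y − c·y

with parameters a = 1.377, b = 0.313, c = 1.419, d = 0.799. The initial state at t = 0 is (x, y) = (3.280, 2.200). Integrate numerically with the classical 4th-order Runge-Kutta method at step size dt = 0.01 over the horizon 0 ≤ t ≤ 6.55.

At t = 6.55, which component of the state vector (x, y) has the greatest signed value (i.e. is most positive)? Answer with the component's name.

largest component: y

t=0.000: state=(3.280, 2.200)
step 1 (dt=0.01): k1=(2.258, 2.644), k2=(2.252, 2.680), k3=(2.252, 2.680), k4=(2.246, 2.716); state += dt/6·(k1+2k2+2k3+k4)
t=0.010: state=(3.303, 2.227)
t=0.020: state=(3.325, 2.254)
t=0.030: state=(3.347, 2.283)
continuing one RK4 step at a time; state shown every 25 steps (Δt=0.25):
t=0.250: state=(3.771, 3.130)
t=0.500: state=(3.926, 4.774)
t=0.750: state=(3.490, 7.098)
t=1.000: state=(2.590, 9.172)
t=1.250: state=(1.718, 9.850)
t=1.500: state=(1.145, 9.147)
t=1.750: state=(0.831, 7.788)
t=2.000: state=(0.675, 6.336)
t=2.250: state=(0.611, 5.047)
t=2.500: state=(0.606, 3.994)
t=2.750: state=(0.647, 3.172)
t=3.000: state=(0.731, 2.551)
t=3.250: state=(0.860, 2.096)
t=3.500: state=(1.044, 1.776)
t=3.750: state=(1.293, 1.571)
t=4.000: state=(1.621, 1.472)
t=4.250: state=(2.039, 1.486)
t=4.500: state=(2.548, 1.645)
t=4.750: state=(3.119, 2.031)
t=5.000: state=(3.654, 2.807)
t=5.250: state=(3.935, 4.229)
t=5.500: state=(3.676, 6.411)
t=5.750: state=(2.862, 8.695)
t=6.000: state=(1.936, 9.823)
t=6.250: state=(1.275, 9.444)
t=6.500: state=(0.899, 8.198)
t=6.550: state=(0.849, 7.908)
compare at T: x=0.849, y=7.908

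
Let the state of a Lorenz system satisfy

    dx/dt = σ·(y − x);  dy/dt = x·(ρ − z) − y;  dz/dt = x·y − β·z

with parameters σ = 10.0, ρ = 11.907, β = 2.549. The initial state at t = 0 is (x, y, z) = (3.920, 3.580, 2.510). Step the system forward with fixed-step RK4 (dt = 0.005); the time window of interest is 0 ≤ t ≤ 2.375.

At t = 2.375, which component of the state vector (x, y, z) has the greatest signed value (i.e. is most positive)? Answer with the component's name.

t=0.000: state=(3.920, 3.580, 2.510)
step 1 (dt=0.005): k1=(-3.400, 33.256, 7.636), k2=(-2.484, 33.019, 7.882), k3=(-2.512, 33.038, 7.886), k4=(-1.622, 32.819, 8.136); state += dt/6·(k1+2k2+2k3+k4)
t=0.005: state=(3.907, 3.745, 2.549)
t=0.010: state=(3.904, 3.908, 2.591)
t=0.015: state=(3.908, 4.070, 2.636)
continuing one RK4 step at a time; state shown every 20 steps (Δt=0.1):
t=0.100: state=(4.879, 6.768, 3.932)
t=0.200: state=(7.204, 9.694, 7.564)
t=0.300: state=(9.069, 9.840, 13.320)
t=0.400: state=(8.235, 5.943, 16.628)
t=0.500: state=(5.399, 2.529, 15.333)
t=0.600: state=(3.095, 1.441, 12.558)
t=0.700: state=(2.020, 1.440, 10.033)
t=0.800: state=(1.777, 1.815, 8.037)
t=0.900: state=(2.026, 2.473, 6.582)
t=1.000: state=(2.672, 3.527, 5.720)
t=1.100: state=(3.764, 5.102, 5.661)
t=1.200: state=(5.331, 7.083, 6.866)
t=1.300: state=(7.054, 8.570, 9.735)
t=1.400: state=(7.927, 7.971, 13.251)
t=1.500: state=(7.078, 5.490, 14.821)
t=1.600: state=(5.253, 3.442, 13.854)
t=1.700: state=(3.771, 2.679, 11.897)
t=1.800: state=(3.071, 2.732, 10.004)
t=1.900: state=(3.024, 3.240, 8.539)
t=2.000: state=(3.465, 4.118, 7.662)
t=2.100: state=(4.310, 5.333, 7.562)
t=2.200: state=(5.452, 6.660, 8.477)
t=2.300: state=(6.559, 7.456, 10.401)
t=2.375: state=(7.003, 7.238, 12.046)
compare at T: x=7.003, y=7.238, z=12.046

largest component: z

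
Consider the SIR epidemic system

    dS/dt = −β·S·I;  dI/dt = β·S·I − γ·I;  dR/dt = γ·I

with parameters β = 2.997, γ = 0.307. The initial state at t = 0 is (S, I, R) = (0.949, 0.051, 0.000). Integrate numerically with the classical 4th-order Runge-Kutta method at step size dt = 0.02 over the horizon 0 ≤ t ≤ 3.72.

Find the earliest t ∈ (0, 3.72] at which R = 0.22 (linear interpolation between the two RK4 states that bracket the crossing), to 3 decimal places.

t = 1.912

t=0.000: state=(0.949, 0.051, 0.000)
step 1 (dt=0.02): k1=(-0.145, 0.129, 0.016), k2=(-0.149, 0.132, 0.016), k3=(-0.149, 0.133, 0.016), k4=(-0.152, 0.136, 0.016); state += dt/6·(k1+2k2+2k3+k4)
t=0.020: state=(0.946, 0.054, 0.000)
t=0.040: state=(0.943, 0.056, 0.001)
t=0.060: state=(0.940, 0.059, 0.001)
continuing one RK4 step at a time; state shown every 10 steps (Δt=0.2):
t=0.200: state=(0.912, 0.084, 0.004)
t=0.400: state=(0.855, 0.134, 0.011)
t=0.600: state=(0.773, 0.206, 0.021)
t=0.800: state=(0.666, 0.298, 0.036)
t=1.000: state=(0.540, 0.403, 0.058)
t=1.200: state=(0.411, 0.503, 0.086)
t=1.400: state=(0.296, 0.584, 0.119)
t=1.600: state=(0.205, 0.638, 0.157)
t=1.800: state=(0.139, 0.664, 0.197)
t=1.900: state=(0.114, 0.669, 0.217)
next step: t=1.920: state=(0.109, 0.669, 0.222) — R has crossed 0.22
linear interpolation between t=1.900 (0.21748) and t=1.920 (0.22159) → t≈1.912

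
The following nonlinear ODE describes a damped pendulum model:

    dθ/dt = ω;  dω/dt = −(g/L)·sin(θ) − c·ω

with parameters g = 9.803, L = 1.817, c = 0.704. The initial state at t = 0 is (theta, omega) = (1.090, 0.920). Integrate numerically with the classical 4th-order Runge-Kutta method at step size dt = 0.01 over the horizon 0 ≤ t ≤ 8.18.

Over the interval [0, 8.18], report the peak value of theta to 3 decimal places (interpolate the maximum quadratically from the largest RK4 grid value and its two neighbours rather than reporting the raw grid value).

max theta = 1.170

t=0.000: state=(1.090, 0.920)
step 1 (dt=0.01): k1=(0.920, -5.431), k2=(0.893, -5.423), k3=(0.893, -5.423), k4=(0.866, -5.415); state += dt/6·(k1+2k2+2k3+k4)
t=0.010: state=(1.099, 0.866)
t=0.020: state=(1.107, 0.812)
t=0.030: state=(1.115, 0.758)
continuing one RK4 step at a time; state shown every 50 steps (Δt=0.5):
t=0.500: state=(0.933, -1.378)
t=1.000: state=(0.000, -1.946)
t=1.500: state=(-0.653, -0.480)
t=2.000: state=(-0.487, 0.994)
t=2.500: state=(0.103, 1.095)
t=3.000: state=(0.415, 0.076)
t=3.500: state=(0.222, -0.716)
t=4.000: state=(-0.136, -0.561)
t=4.500: state=(-0.250, 0.113)
t=5.000: state=(-0.079, 0.474)
t=5.500: state=(0.122, 0.249)
t=6.000: state=(0.139, -0.161)
t=6.500: state=(0.011, -0.287)
t=7.000: state=(-0.091, -0.085)
t=7.500: state=(-0.070, 0.143)
t=8.000: state=(0.015, 0.158)
t=8.180: state=(0.040, 0.113)
largest grid value and its neighbours: theta(0.170)=1.16966, theta(0.180)=1.16971, theta(0.190)=1.16926
parabola through these three points peaks at t≈0.176 with theta≈1.16975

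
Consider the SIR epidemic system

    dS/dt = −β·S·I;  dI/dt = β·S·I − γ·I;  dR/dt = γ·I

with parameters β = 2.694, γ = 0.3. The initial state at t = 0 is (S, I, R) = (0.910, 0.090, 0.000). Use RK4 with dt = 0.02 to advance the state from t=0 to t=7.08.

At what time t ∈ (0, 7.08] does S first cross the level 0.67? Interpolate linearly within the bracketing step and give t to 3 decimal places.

t=0.000: state=(0.910, 0.090, 0.000)
step 1 (dt=0.02): k1=(-0.221, 0.194, 0.027), k2=(-0.225, 0.197, 0.028), k3=(-0.225, 0.197, 0.028), k4=(-0.229, 0.201, 0.028); state += dt/6·(k1+2k2+2k3+k4)
t=0.020: state=(0.906, 0.094, 0.001)
t=0.040: state=(0.901, 0.098, 0.001)
t=0.060: state=(0.896, 0.102, 0.002)
continuing one RK4 step at a time; state shown every 25 steps (Δt=0.5):
t=0.500: state=(0.738, 0.239, 0.023)
t=0.620: state=(0.678, 0.289, 0.033)
next step: t=0.640: state=(0.667, 0.298, 0.035) — S has crossed 0.67
linear interpolation between t=0.620 (0.67792) and t=0.640 (0.66727) → t≈0.635

t = 0.635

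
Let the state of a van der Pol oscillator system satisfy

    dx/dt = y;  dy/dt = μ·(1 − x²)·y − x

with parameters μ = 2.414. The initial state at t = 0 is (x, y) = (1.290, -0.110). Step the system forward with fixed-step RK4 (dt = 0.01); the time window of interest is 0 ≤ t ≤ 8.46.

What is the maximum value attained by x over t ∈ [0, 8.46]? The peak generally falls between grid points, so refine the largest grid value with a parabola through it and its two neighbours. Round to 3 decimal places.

max x = 2.022

t=0.000: state=(1.290, -0.110)
step 1 (dt=0.01): k1=(-0.110, -1.114), k2=(-0.116, -1.105), k3=(-0.116, -1.105), k4=(-0.121, -1.096); state += dt/6·(k1+2k2+2k3+k4)
t=0.010: state=(1.289, -0.121)
t=0.020: state=(1.288, -0.132)
t=0.030: state=(1.286, -0.143)
continuing one RK4 step at a time; state shown every 50 steps (Δt=0.5):
t=0.500: state=(1.122, -0.536)
t=1.000: state=(0.728, -1.136)
t=1.500: state=(-0.282, -3.404)
t=2.000: state=(-1.916, -1.100)
t=2.500: state=(-1.968, 0.240)
t=3.000: state=(-1.827, 0.308)
t=3.500: state=(-1.661, 0.361)
t=4.000: state=(-1.461, 0.448)
t=4.500: state=(-1.198, 0.626)
t=5.000: state=(-0.783, 1.136)
t=5.500: state=(0.199, 3.306)
t=6.000: state=(1.905, 1.293)
t=6.500: state=(1.983, -0.234)
t=7.000: state=(1.845, -0.303)
t=7.500: state=(1.682, -0.353)
t=8.000: state=(1.487, -0.435)
t=8.460: state=(1.258, -0.578)
largest grid value and its neighbours: x(6.230)=2.02186, x(6.240)=2.02204, x(6.250)=2.02202
parabola through these three points peaks at t≈6.244 with x≈2.02206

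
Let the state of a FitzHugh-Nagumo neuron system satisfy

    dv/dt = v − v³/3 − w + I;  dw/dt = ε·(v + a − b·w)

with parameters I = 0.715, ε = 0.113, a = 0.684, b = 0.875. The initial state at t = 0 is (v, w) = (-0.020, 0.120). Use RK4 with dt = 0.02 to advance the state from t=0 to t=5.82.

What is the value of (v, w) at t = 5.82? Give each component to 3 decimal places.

t=0.000: state=(-0.020, 0.120)
step 1 (dt=0.02): k1=(0.575, 0.063), k2=(0.580, 0.064), k3=(0.580, 0.064), k4=(0.585, 0.064); state += dt/6·(k1+2k2+2k3+k4)
t=0.020: state=(-0.008, 0.121)
t=0.040: state=(0.003, 0.123)
t=0.060: state=(0.015, 0.124)
continuing one RK4 step at a time; state shown every 10 steps (Δt=0.2):
t=0.200: state=(0.106, 0.134)
t=0.400: state=(0.256, 0.151)
t=0.600: state=(0.432, 0.171)
t=0.800: state=(0.635, 0.194)
t=1.000: state=(0.857, 0.223)
t=1.200: state=(1.084, 0.255)
t=1.400: state=(1.297, 0.292)
t=1.600: state=(1.476, 0.333)
t=1.800: state=(1.610, 0.376)
t=2.000: state=(1.701, 0.421)
t=2.200: state=(1.755, 0.467)
t=2.400: state=(1.784, 0.513)
t=2.600: state=(1.795, 0.558)
t=2.800: state=(1.795, 0.603)
t=3.000: state=(1.788, 0.647)
t=3.200: state=(1.776, 0.689)
t=3.400: state=(1.762, 0.730)
t=3.600: state=(1.746, 0.771)
t=3.800: state=(1.729, 0.810)
t=4.000: state=(1.711, 0.848)
t=4.200: state=(1.692, 0.885)
t=4.400: state=(1.674, 0.920)
t=4.600: state=(1.655, 0.955)
t=4.800: state=(1.636, 0.988)
t=5.000: state=(1.616, 1.020)
t=5.200: state=(1.597, 1.052)
t=5.400: state=(1.577, 1.082)
t=5.600: state=(1.558, 1.111)
t=5.800: state=(1.538, 1.139)
t=5.820: state=(1.536, 1.142)

(v, w) = (1.536, 1.142)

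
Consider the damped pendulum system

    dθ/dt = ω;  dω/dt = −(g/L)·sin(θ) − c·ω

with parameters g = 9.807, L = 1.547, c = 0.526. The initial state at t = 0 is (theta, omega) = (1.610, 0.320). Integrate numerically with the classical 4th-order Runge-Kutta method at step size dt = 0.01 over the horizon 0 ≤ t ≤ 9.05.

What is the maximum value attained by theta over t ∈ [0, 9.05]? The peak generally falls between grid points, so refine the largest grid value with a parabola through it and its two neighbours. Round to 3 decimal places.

max theta = 1.618

t=0.000: state=(1.610, 0.320)
step 1 (dt=0.01): k1=(0.320, -6.503), k2=(0.287, -6.485), k3=(0.288, -6.485), k4=(0.255, -6.468); state += dt/6·(k1+2k2+2k3+k4)
t=0.010: state=(1.613, 0.255)
t=0.020: state=(1.615, 0.191)
t=0.030: state=(1.617, 0.126)
continuing one RK4 step at a time; state shown every 50 steps (Δt=0.5):
t=0.500: state=(1.029, -2.466)
t=1.000: state=(-0.415, -2.597)
t=1.500: state=(-1.069, 0.098)
t=2.000: state=(-0.442, 2.088)
t=2.500: state=(0.533, 1.334)
t=3.000: state=(0.669, -0.753)
t=3.500: state=(0.006, -1.532)
t=4.000: state=(-0.510, -0.322)
t=4.500: state=(-0.305, 0.982)
t=5.000: state=(0.216, 0.826)
t=5.500: state=(0.356, -0.284)
t=6.000: state=(0.037, -0.801)
t=6.500: state=(-0.253, -0.230)
t=7.000: state=(-0.170, 0.486)
t=7.500: state=(0.100, 0.449)
t=8.000: state=(0.186, -0.124)
t=8.500: state=(0.027, -0.415)
t=9.000: state=(-0.128, -0.134)
t=9.050: state=(-0.134, -0.089)
largest grid value and its neighbours: theta(0.040)=1.61763, theta(0.050)=1.61794, theta(0.060)=1.61762
parabola through these three points peaks at t≈0.050 with theta≈1.61794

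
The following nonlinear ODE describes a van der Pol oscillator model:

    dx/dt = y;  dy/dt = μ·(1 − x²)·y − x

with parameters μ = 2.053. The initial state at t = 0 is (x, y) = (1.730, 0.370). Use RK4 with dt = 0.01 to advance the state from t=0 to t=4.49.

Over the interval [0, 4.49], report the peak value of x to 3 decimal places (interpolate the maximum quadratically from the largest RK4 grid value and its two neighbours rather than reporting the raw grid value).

max x = 1.755

t=0.000: state=(1.730, 0.370)
step 1 (dt=0.01): k1=(0.370, -3.244), k2=(0.354, -3.184), k3=(0.354, -3.185), k4=(0.338, -3.126); state += dt/6·(k1+2k2+2k3+k4)
t=0.010: state=(1.734, 0.338)
t=0.020: state=(1.737, 0.307)
t=0.030: state=(1.740, 0.278)
continuing one RK4 step at a time; state shown every 20 steps (Δt=0.2):
t=0.200: state=(1.753, -0.077)
t=0.400: state=(1.716, -0.270)
t=0.600: state=(1.651, -0.365)
t=0.800: state=(1.572, -0.427)
t=1.000: state=(1.481, -0.484)
t=1.200: state=(1.378, -0.549)
t=1.400: state=(1.260, -0.634)
t=1.600: state=(1.122, -0.753)
t=1.800: state=(0.955, -0.934)
t=2.000: state=(0.742, -1.225)
t=2.200: state=(0.451, -1.726)
t=2.400: state=(0.027, -2.585)
t=2.600: state=(-0.602, -3.673)
t=2.800: state=(-1.356, -3.468)
t=3.000: state=(-1.858, -1.488)
t=3.200: state=(-2.010, -0.238)
t=3.400: state=(-2.010, 0.162)
t=3.600: state=(-1.964, 0.279)
t=3.800: state=(-1.903, 0.324)
t=4.000: state=(-1.835, 0.352)
t=4.200: state=(-1.762, 0.377)
t=4.400: state=(-1.684, 0.406)
t=4.490: state=(-1.647, 0.420)
largest grid value and its neighbours: x(0.140)=1.75506, x(0.150)=1.75517, x(0.160)=1.75511
parabola through these three points peaks at t≈0.152 with x≈1.75518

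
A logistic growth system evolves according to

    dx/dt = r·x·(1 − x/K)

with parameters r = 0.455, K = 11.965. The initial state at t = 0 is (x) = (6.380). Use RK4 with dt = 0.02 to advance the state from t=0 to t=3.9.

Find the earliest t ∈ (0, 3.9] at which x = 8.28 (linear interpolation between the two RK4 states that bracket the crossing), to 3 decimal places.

t=0.000: state=(6.380)
step 1 (dt=0.02): k1=(1.355), k2=(1.355), k3=(1.355), k4=(1.354); state += dt/6·(k1+2k2+2k3+k4)
t=0.020: state=(6.407)
t=0.040: state=(6.434)
t=0.060: state=(6.461)
continuing one RK4 step at a time; state shown every 10 steps (Δt=0.2):
t=0.200: state=(6.650)
t=0.400: state=(6.917)
t=0.600: state=(7.181)
t=0.800: state=(7.440)
t=1.000: state=(7.693)
t=1.200: state=(7.939)
t=1.400: state=(8.179)
t=1.480: state=(8.272)
next step: t=1.500: state=(8.295) — x has crossed 8.28
linear interpolation between t=1.480 (8.27212) and t=1.500 (8.29531) → t≈1.487

t = 1.487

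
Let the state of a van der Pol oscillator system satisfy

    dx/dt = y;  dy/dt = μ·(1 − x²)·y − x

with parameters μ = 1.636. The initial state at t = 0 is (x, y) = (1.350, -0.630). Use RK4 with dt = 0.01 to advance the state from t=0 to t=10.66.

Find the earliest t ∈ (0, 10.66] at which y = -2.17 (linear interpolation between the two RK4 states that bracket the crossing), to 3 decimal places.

t = 1.050

t=0.000: state=(1.350, -0.630)
step 1 (dt=0.01): k1=(-0.630, -0.502), k2=(-0.633, -0.505), k3=(-0.633, -0.505), k4=(-0.635, -0.507); state += dt/6·(k1+2k2+2k3+k4)
t=0.010: state=(1.344, -0.635)
t=0.020: state=(1.337, -0.640)
t=0.030: state=(1.331, -0.645)
continuing one RK4 step at a time; state shown every 50 steps (Δt=0.5):
t=0.500: state=(0.956, -0.993)
t=1.000: state=(0.255, -1.996)
t=1.050: state=(0.151, -2.169)
next step: t=1.060: state=(0.129, -2.206) — y has crossed -2.17
linear interpolation between t=1.050 (-2.16927) and t=1.060 (-2.20576) → t≈1.050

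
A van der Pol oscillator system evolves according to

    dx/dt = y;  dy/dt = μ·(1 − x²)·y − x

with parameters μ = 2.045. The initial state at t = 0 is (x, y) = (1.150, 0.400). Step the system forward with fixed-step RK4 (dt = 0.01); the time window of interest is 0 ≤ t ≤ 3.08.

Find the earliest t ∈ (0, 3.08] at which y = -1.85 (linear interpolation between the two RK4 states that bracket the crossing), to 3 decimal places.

t = 1.570

t=0.000: state=(1.150, 0.400)
step 1 (dt=0.01): k1=(0.400, -1.414), k2=(0.393, -1.415), k3=(0.393, -1.415), k4=(0.386, -1.416); state += dt/6·(k1+2k2+2k3+k4)
t=0.010: state=(1.154, 0.386)
t=0.020: state=(1.158, 0.372)
t=0.030: state=(1.161, 0.358)
continuing one RK4 step at a time; state shown every 10 steps (Δt=0.1):
t=0.100: state=(1.183, 0.259)
t=0.200: state=(1.202, 0.123)
t=0.300: state=(1.208, -0.003)
t=0.400: state=(1.202, -0.118)
t=0.500: state=(1.185, -0.222)
t=0.600: state=(1.158, -0.319)
t=0.700: state=(1.121, -0.411)
t=0.800: state=(1.075, -0.501)
t=0.900: state=(1.021, -0.595)
t=1.000: state=(0.956, -0.697)
t=1.100: state=(0.881, -0.813)
t=1.200: state=(0.793, -0.951)
t=1.300: state=(0.690, -1.120)
t=1.400: state=(0.567, -1.334)
t=1.500: state=(0.421, -1.610)
t=1.570: state=(0.300, -1.850)
next step: t=1.580: state=(0.281, -1.888) — y has crossed -1.85
linear interpolation between t=1.570 (-1.84976) and t=1.580 (-1.88765) → t≈1.570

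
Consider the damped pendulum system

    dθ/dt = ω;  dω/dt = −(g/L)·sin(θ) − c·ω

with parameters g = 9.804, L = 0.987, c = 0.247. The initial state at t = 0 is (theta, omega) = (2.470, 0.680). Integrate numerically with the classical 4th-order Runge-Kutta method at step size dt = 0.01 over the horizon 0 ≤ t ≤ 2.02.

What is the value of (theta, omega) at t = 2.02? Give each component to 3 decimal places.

t=0.000: state=(2.470, 0.680)
step 1 (dt=0.01): k1=(0.680, -6.349), k2=(0.648, -6.314), k3=(0.648, -6.316), k4=(0.617, -6.283); state += dt/6·(k1+2k2+2k3+k4)
t=0.010: state=(2.476, 0.617)
t=0.020: state=(2.482, 0.554)
t=0.030: state=(2.488, 0.492)
continuing one RK4 step at a time; state shown every 10 steps (Δt=0.1):
t=0.100: state=(2.507, 0.071)
t=0.200: state=(2.485, -0.517)
t=0.300: state=(2.403, -1.131)
t=0.400: state=(2.257, -1.811)
t=0.500: state=(2.038, -2.584)
t=0.600: state=(1.737, -3.448)
t=0.700: state=(1.347, -4.339)
t=0.800: state=(0.873, -5.106)
t=0.900: state=(0.337, -5.535)
t=1.000: state=(-0.217, -5.456)
t=1.100: state=(-0.737, -4.873)
t=1.200: state=(-1.180, -3.953)
t=1.300: state=(-1.523, -2.901)
t=1.400: state=(-1.761, -1.855)
t=1.500: state=(-1.896, -0.864)
t=1.600: state=(-1.935, 0.078)
t=1.700: state=(-1.881, 1.000)
t=1.800: state=(-1.735, 1.926)
t=1.900: state=(-1.496, 2.857)
t=2.000: state=(-1.165, 3.737)
t=2.020: state=(-1.089, 3.898)

(theta, omega) = (-1.089, 3.898)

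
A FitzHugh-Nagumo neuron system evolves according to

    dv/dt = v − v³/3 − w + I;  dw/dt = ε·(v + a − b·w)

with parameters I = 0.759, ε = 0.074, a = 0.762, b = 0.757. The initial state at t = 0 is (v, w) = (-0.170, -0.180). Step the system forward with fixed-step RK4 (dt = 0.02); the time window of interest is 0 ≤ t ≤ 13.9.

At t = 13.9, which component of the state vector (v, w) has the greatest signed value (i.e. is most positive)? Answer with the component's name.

largest component: w

t=0.000: state=(-0.170, -0.180)
step 1 (dt=0.02): k1=(0.771, 0.054), k2=(0.778, 0.054), k3=(0.778, 0.054), k4=(0.785, 0.055); state += dt/6·(k1+2k2+2k3+k4)
t=0.020: state=(-0.154, -0.179)
t=0.040: state=(-0.139, -0.178)
t=0.060: state=(-0.122, -0.177)
continuing one RK4 step at a time; state shown every 25 steps (Δt=0.5):
t=0.500: state=(0.319, -0.145)
t=1.000: state=(1.026, -0.089)
t=1.500: state=(1.663, -0.009)
t=2.000: state=(1.923, 0.086)
t=2.500: state=(1.968, 0.182)
t=3.000: state=(1.954, 0.277)
t=3.500: state=(1.925, 0.368)
t=4.000: state=(1.893, 0.455)
t=4.500: state=(1.861, 0.539)
t=5.000: state=(1.827, 0.619)
t=5.500: state=(1.794, 0.696)
t=6.000: state=(1.760, 0.769)
t=6.500: state=(1.726, 0.839)
t=7.000: state=(1.692, 0.906)
t=7.500: state=(1.657, 0.970)
t=8.000: state=(1.621, 1.031)
t=8.500: state=(1.585, 1.089)
t=9.000: state=(1.549, 1.144)
t=9.500: state=(1.511, 1.196)
t=10.000: state=(1.473, 1.245)
t=10.500: state=(1.433, 1.291)
t=11.000: state=(1.392, 1.335)
t=11.500: state=(1.350, 1.376)
t=12.000: state=(1.305, 1.414)
t=12.500: state=(1.258, 1.450)
t=13.000: state=(1.208, 1.482)
t=13.500: state=(1.155, 1.512)
t=13.900: state=(1.108, 1.534)
compare at T: v=1.108, w=1.534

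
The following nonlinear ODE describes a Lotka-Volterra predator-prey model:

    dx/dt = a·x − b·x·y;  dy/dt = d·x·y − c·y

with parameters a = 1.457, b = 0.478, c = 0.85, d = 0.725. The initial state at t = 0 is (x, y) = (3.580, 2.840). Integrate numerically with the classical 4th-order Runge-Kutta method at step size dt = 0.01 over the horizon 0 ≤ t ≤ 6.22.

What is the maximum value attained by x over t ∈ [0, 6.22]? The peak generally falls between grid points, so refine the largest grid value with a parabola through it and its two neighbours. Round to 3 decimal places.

max x = 3.587

t=0.000: state=(3.580, 2.840)
step 1 (dt=0.01): k1=(0.356, 4.957), k2=(0.314, 5.004), k3=(0.313, 5.004), k4=(0.271, 5.051); state += dt/6·(k1+2k2+2k3+k4)
t=0.010: state=(3.583, 2.890)
t=0.020: state=(3.585, 2.941)
t=0.030: state=(3.587, 2.993)
continuing one RK4 step at a time; state shown every 25 steps (Δt=0.25):
t=0.250: state=(3.370, 4.352)
t=0.500: state=(2.597, 6.081)
t=0.750: state=(1.672, 7.227)
t=1.000: state=(0.995, 7.405)
t=1.250: state=(0.607, 6.898)
t=1.500: state=(0.401, 6.098)
t=1.750: state=(0.293, 5.246)
t=2.000: state=(0.237, 4.448)
t=2.250: state=(0.209, 3.743)
t=2.500: state=(0.200, 3.140)
t=2.750: state=(0.204, 2.633)
t=3.000: state=(0.220, 2.212)
t=3.250: state=(0.248, 1.865)
t=3.500: state=(0.291, 1.583)
t=3.750: state=(0.351, 1.357)
t=4.000: state=(0.435, 1.177)
t=4.250: state=(0.548, 1.040)
t=4.500: state=(0.701, 0.941)
t=4.750: state=(0.906, 0.880)
t=5.000: state=(1.176, 0.858)
t=5.250: state=(1.526, 0.885)
t=5.500: state=(1.967, 0.981)
t=5.750: state=(2.491, 1.186)
t=6.000: state=(3.046, 1.585)
t=6.220: state=(3.447, 2.211)
largest grid value and its neighbours: x(0.030)=3.58680, x(0.040)=3.58730, x(0.050)=3.58688
parabola through these three points peaks at t≈0.040 with x≈3.58730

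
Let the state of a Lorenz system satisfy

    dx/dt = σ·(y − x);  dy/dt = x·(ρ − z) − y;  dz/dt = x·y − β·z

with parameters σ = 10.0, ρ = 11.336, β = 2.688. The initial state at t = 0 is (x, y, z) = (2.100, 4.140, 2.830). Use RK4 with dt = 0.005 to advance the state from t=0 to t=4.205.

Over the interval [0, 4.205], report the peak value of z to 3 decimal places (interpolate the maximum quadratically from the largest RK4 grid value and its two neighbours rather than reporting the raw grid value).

t=0.000: state=(2.100, 4.140, 2.830)
step 1 (dt=0.005): k1=(20.400, 13.723, 1.087), k2=(20.233, 14.116, 1.365), k3=(20.247, 14.110, 1.363), k4=(20.093, 14.498, 1.643); state += dt/6·(k1+2k2+2k3+k4)
t=0.005: state=(2.201, 4.211, 2.837)
t=0.010: state=(2.301, 4.285, 2.846)
t=0.015: state=(2.400, 4.363, 2.859)
continuing one RK4 step at a time; state shown every 40 steps (Δt=0.2):
t=0.200: state=(6.372, 8.795, 6.260)
t=0.400: state=(8.484, 7.117, 15.139)
t=0.600: state=(3.876, 2.006, 12.595)
t=0.800: state=(2.185, 2.121, 8.132)
t=1.000: state=(2.976, 3.795, 5.880)
t=1.200: state=(5.430, 6.968, 7.068)
t=1.400: state=(7.525, 7.480, 12.424)
t=1.600: state=(5.287, 3.795, 12.810)
t=1.800: state=(3.462, 3.187, 9.532)
t=2.000: state=(3.891, 4.519, 7.663)
t=2.200: state=(5.638, 6.597, 8.725)
t=2.400: state=(6.643, 6.448, 11.848)
t=2.600: state=(5.226, 4.357, 11.815)
t=2.800: state=(4.162, 4.032, 9.717)
t=3.000: state=(4.596, 5.095, 8.698)
t=3.200: state=(5.753, 6.260, 9.790)
t=3.400: state=(6.031, 5.754, 11.458)
t=3.600: state=(5.090, 4.612, 11.062)
t=3.800: state=(4.590, 4.598, 9.763)
t=4.000: state=(5.024, 5.388, 9.395)
t=4.200: state=(5.698, 5.908, 10.310)
t=4.205: state=(5.708, 5.908, 10.340)
largest grid value and its neighbours: z(0.440)=15.54748, z(0.445)=15.54804, z(0.450)=15.53842
parabola through these three points peaks at t≈0.443 with z≈15.54905

max z = 15.549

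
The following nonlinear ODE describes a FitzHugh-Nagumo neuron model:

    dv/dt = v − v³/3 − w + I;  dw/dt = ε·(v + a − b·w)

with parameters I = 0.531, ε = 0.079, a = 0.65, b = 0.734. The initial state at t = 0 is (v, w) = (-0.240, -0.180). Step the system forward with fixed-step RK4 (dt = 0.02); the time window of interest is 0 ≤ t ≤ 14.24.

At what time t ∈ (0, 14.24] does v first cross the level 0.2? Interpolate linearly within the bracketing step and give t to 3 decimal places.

t = 0.675

t=0.000: state=(-0.240, -0.180)
step 1 (dt=0.02): k1=(0.476, 0.043), k2=(0.480, 0.043), k3=(0.480, 0.043), k4=(0.484, 0.044); state += dt/6·(k1+2k2+2k3+k4)
t=0.020: state=(-0.230, -0.179)
t=0.040: state=(-0.221, -0.178)
t=0.060: state=(-0.211, -0.177)
continuing one RK4 step at a time; state shown every 25 steps (Δt=0.5):
t=0.500: state=(0.059, -0.153)
t=0.660: state=(0.187, -0.142)
next step: t=0.680: state=(0.204, -0.141) — v has crossed 0.2
linear interpolation between t=0.660 (0.18702) and t=0.680 (0.20434) → t≈0.675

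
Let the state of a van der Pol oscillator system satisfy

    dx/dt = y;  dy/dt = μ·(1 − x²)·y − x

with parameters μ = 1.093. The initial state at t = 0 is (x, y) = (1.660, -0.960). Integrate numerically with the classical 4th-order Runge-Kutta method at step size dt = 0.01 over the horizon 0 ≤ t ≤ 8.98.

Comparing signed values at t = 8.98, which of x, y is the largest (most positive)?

t=0.000: state=(1.660, -0.960)
step 1 (dt=0.01): k1=(-0.960, 0.182), k2=(-0.959, 0.168), k3=(-0.959, 0.169), k4=(-0.958, 0.155); state += dt/6·(k1+2k2+2k3+k4)
t=0.010: state=(1.650, -0.958)
t=0.020: state=(1.641, -0.957)
t=0.030: state=(1.631, -0.956)
continuing one RK4 step at a time; state shown every 50 steps (Δt=0.5):
t=0.500: state=(1.159, -1.116)
t=1.000: state=(0.465, -1.764)
t=1.500: state=(-0.701, -2.841)
t=2.000: state=(-1.859, -1.215)
t=2.500: state=(-2.014, 0.248)
t=3.000: state=(-1.793, 0.573)
t=3.500: state=(-1.456, 0.783)
t=4.000: state=(-0.987, 1.139)
t=4.500: state=(-0.246, 1.928)
t=5.000: state=(0.984, 2.755)
t=5.500: state=(1.930, 0.744)
t=6.000: state=(1.961, -0.345)
t=6.500: state=(1.710, -0.619)
t=7.000: state=(1.346, -0.852)
t=7.500: state=(0.825, -1.289)
t=8.000: state=(-0.030, -2.238)
t=8.500: state=(-1.333, -2.464)
t=8.980: state=(-1.989, -0.338)
compare at T: x=-1.989, y=-0.338

largest component: y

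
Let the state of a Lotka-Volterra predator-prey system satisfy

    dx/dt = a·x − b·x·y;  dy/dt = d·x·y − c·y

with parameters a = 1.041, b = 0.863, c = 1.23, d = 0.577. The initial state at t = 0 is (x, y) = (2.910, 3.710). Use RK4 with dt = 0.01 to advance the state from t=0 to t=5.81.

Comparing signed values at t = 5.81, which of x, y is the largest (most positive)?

t=0.000: state=(2.910, 3.710)
step 1 (dt=0.01): k1=(-6.288, 1.666), k2=(-6.240, 1.602), k3=(-6.240, 1.603), k4=(-6.192, 1.539); state += dt/6·(k1+2k2+2k3+k4)
t=0.010: state=(2.848, 3.726)
t=0.020: state=(2.786, 3.741)
t=0.030: state=(2.726, 3.754)
continuing one RK4 step at a time; state shown every 20 steps (Δt=0.2):
t=0.200: state=(1.861, 3.805)
t=0.400: state=(1.212, 3.540)
t=0.600: state=(0.839, 3.110)
t=0.800: state=(0.629, 2.644)
t=1.000: state=(0.510, 2.206)
t=1.200: state=(0.444, 1.822)
t=1.400: state=(0.411, 1.496)
t=1.600: state=(0.401, 1.226)
t=1.800: state=(0.407, 1.004)
t=2.000: state=(0.429, 0.824)
t=2.200: state=(0.464, 0.678)
t=2.400: state=(0.513, 0.561)
t=2.600: state=(0.579, 0.467)
t=2.800: state=(0.662, 0.392)
t=3.000: state=(0.766, 0.333)
t=3.200: state=(0.894, 0.286)
t=3.400: state=(1.051, 0.251)
t=3.600: state=(1.243, 0.224)
t=3.800: state=(1.475, 0.204)
t=4.000: state=(1.756, 0.192)
t=4.200: state=(2.093, 0.188)
t=4.400: state=(2.495, 0.191)
t=4.600: state=(2.969, 0.205)
t=4.800: state=(3.522, 0.233)
t=5.000: state=(4.150, 0.283)
t=5.200: state=(4.833, 0.372)
t=5.400: state=(5.514, 0.528)
t=5.600: state=(6.066, 0.807)
t=5.800: state=(6.255, 1.291)
t=5.810: state=(6.249, 1.322)
compare at T: x=6.249, y=1.322

largest component: x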